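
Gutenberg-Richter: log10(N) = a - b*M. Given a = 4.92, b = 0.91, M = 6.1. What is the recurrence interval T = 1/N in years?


log10(N) = 4.92 - 0.91*6.1 = -0.631
N = 10^-0.631 = 0.233884
T = 1/N = 1/0.233884 = 4.2756 years

4.2756


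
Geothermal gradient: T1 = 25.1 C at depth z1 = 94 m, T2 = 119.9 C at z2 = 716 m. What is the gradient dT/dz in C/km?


dT = 119.9 - 25.1 = 94.8 C
dz = 716 - 94 = 622 m
gradient = dT/dz * 1000 = 94.8/622 * 1000 = 152.4116 C/km

152.4116


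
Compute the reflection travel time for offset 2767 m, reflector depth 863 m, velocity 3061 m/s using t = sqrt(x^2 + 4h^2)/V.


x^2 + 4h^2 = 2767^2 + 4*863^2 = 7656289 + 2979076 = 10635365
sqrt(10635365) = 3261.1907
t = 3261.1907 / 3061 = 1.0654 s

1.0654


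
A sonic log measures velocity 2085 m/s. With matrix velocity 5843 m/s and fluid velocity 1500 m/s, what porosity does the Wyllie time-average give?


1/V - 1/Vm = 1/2085 - 1/5843 = 0.00030847
1/Vf - 1/Vm = 1/1500 - 1/5843 = 0.00049552
phi = 0.00030847 / 0.00049552 = 0.6225

0.6225


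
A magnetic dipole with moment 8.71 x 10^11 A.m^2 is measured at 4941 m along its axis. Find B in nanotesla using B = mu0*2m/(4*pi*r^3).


m = 8.71 x 10^11 = 871000000000 A.m^2
2m = 1742000000000 A.m^2
r^3 = 4941^3 = 120627009621
B = (4pi*10^-7) * 1742000000000 / (4*pi * 120627009621) * 1e9
= 2189061.761021 / 1515843708999.36 * 1e9
= 1444.121 nT

1444.121


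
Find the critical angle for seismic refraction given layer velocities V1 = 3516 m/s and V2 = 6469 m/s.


V1/V2 = 3516/6469 = 0.543515
theta_c = arcsin(0.543515) = 32.9233 degrees

32.9233


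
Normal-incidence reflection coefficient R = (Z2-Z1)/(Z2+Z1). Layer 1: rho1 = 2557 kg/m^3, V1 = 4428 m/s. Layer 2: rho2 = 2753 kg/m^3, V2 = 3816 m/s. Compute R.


Z1 = 2557 * 4428 = 11322396
Z2 = 2753 * 3816 = 10505448
R = (10505448 - 11322396) / (10505448 + 11322396) = -816948 / 21827844 = -0.0374

-0.0374


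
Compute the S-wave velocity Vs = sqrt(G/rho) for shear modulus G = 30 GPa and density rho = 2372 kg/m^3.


Convert G to Pa: G = 30e9 Pa
Compute G/rho = 30e9 / 2372 = 12647554.8061
Vs = sqrt(12647554.8061) = 3556.34 m/s

3556.34


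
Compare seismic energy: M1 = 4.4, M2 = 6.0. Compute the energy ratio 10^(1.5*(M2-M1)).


M2 - M1 = 6.0 - 4.4 = 1.6
1.5 * 1.6 = 2.4
ratio = 10^2.4 = 251.19

251.19


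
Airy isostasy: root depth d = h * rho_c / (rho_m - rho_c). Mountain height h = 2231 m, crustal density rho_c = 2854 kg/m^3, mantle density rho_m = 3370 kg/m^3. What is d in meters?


rho_m - rho_c = 3370 - 2854 = 516
d = 2231 * 2854 / 516
= 6367274 / 516
= 12339.68 m

12339.68


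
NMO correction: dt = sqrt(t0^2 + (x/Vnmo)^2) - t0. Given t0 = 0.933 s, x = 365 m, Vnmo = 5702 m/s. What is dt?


x/Vnmo = 365/5702 = 0.064013
(x/Vnmo)^2 = 0.004098
t0^2 = 0.870489
sqrt(0.870489 + 0.004098) = 0.935193
dt = 0.935193 - 0.933 = 0.002193

0.002193


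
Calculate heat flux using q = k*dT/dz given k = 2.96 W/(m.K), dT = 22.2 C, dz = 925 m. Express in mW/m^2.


q = k * dT / dz * 1000
= 2.96 * 22.2 / 925 * 1000
= 0.07104 * 1000
= 71.04 mW/m^2

71.04


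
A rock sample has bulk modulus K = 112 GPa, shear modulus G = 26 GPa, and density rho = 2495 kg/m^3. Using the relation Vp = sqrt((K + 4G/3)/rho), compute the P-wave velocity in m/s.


First compute the effective modulus:
K + 4G/3 = 112e9 + 4*26e9/3 = 146666666666.67 Pa
Then divide by density:
146666666666.67 / 2495 = 58784235.1369 Pa/(kg/m^3)
Take the square root:
Vp = sqrt(58784235.1369) = 7667.09 m/s

7667.09


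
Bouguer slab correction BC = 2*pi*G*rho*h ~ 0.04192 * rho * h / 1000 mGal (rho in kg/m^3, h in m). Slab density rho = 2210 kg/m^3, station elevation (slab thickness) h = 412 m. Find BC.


BC = 0.04192 * rho * h / 1000
= 0.04192 * 2210 * 412 / 1000
= 38.169 mGal

38.169


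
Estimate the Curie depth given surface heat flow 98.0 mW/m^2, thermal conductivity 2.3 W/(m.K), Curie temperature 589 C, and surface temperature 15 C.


T_Curie - T_surf = 589 - 15 = 574 C
Convert q to W/m^2: 98.0 mW/m^2 = 0.098 W/m^2
d = 574 * 2.3 / 0.098 = 13471.43 m

13471.43


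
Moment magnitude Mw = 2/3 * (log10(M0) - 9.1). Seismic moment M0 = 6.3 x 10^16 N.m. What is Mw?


log10(M0) = log10(6.3 x 10^16) = 16.7993
Mw = 2/3 * (16.7993 - 9.1)
= 2/3 * 7.6993
= 5.13

5.13


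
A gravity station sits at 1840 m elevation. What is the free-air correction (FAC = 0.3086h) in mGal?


FAC = 0.3086 * h
= 0.3086 * 1840
= 567.824 mGal

567.824


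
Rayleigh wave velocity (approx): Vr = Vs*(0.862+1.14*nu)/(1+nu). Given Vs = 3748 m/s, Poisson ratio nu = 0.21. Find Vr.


Numerator factor = 0.862 + 1.14*0.21 = 1.1014
Denominator = 1 + 0.21 = 1.21
Vr = 3748 * 1.1014 / 1.21 = 3411.61 m/s

3411.61


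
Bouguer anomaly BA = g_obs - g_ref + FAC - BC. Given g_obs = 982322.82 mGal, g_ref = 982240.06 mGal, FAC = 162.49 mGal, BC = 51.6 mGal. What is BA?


BA = g_obs - g_ref + FAC - BC
= 982322.82 - 982240.06 + 162.49 - 51.6
= 193.65 mGal

193.65


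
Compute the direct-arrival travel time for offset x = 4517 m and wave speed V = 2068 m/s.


t = x / V
= 4517 / 2068
= 2.1842 s

2.1842


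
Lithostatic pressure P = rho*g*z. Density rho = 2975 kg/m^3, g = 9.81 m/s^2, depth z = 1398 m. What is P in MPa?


P = rho * g * z / 1e6
= 2975 * 9.81 * 1398 / 1e6
= 40800280.5 / 1e6
= 40.8003 MPa

40.8003


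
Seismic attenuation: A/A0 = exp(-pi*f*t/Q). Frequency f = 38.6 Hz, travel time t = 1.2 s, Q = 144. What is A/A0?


pi*f*t/Q = pi*38.6*1.2/144 = 1.010546
A/A0 = exp(-1.010546) = 0.36402

0.36402


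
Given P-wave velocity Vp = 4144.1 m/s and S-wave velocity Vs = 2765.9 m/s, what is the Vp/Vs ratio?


Vp/Vs = 4144.1 / 2765.9
= 1.4983

1.4983


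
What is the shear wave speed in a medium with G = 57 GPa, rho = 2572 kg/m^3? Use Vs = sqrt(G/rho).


Convert G to Pa: G = 57e9 Pa
Compute G/rho = 57e9 / 2572 = 22161741.8351
Vs = sqrt(22161741.8351) = 4707.63 m/s

4707.63


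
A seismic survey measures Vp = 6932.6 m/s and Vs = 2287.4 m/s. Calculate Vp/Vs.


Vp/Vs = 6932.6 / 2287.4
= 3.0308

3.0308


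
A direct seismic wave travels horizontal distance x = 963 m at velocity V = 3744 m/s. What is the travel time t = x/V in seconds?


t = x / V
= 963 / 3744
= 0.2572 s

0.2572


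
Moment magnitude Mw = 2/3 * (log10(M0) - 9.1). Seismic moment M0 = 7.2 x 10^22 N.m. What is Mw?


log10(M0) = log10(7.2 x 10^22) = 22.8573
Mw = 2/3 * (22.8573 - 9.1)
= 2/3 * 13.7573
= 9.17

9.17


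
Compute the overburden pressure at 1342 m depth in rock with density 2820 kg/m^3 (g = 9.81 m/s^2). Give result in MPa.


P = rho * g * z / 1e6
= 2820 * 9.81 * 1342 / 1e6
= 37125356.4 / 1e6
= 37.1254 MPa

37.1254


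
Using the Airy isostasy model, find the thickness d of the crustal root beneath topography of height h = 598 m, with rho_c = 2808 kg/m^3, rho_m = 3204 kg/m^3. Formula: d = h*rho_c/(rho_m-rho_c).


rho_m - rho_c = 3204 - 2808 = 396
d = 598 * 2808 / 396
= 1679184 / 396
= 4240.36 m

4240.36


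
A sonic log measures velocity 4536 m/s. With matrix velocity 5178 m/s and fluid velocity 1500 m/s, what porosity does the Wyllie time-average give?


1/V - 1/Vm = 1/4536 - 1/5178 = 2.733e-05
1/Vf - 1/Vm = 1/1500 - 1/5178 = 0.00047354
phi = 2.733e-05 / 0.00047354 = 0.0577

0.0577


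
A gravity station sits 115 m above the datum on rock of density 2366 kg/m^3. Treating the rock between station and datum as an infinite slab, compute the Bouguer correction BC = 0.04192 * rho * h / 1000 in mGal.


BC = 0.04192 * rho * h / 1000
= 0.04192 * 2366 * 115 / 1000
= 11.406 mGal

11.406


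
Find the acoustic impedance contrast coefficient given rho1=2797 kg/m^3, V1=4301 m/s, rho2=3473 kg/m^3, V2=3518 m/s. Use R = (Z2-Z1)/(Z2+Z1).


Z1 = 2797 * 4301 = 12029897
Z2 = 3473 * 3518 = 12218014
R = (12218014 - 12029897) / (12218014 + 12029897) = 188117 / 24247911 = 0.0078

0.0078


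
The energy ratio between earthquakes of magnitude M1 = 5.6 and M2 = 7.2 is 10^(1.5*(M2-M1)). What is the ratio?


M2 - M1 = 7.2 - 5.6 = 1.6
1.5 * 1.6 = 2.4
ratio = 10^2.4 = 251.19

251.19


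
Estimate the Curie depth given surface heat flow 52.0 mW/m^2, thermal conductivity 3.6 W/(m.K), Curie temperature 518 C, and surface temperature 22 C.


T_Curie - T_surf = 518 - 22 = 496 C
Convert q to W/m^2: 52.0 mW/m^2 = 0.052 W/m^2
d = 496 * 3.6 / 0.052 = 34338.46 m

34338.46


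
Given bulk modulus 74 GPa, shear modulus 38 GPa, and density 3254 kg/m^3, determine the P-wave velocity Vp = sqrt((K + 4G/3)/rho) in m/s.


First compute the effective modulus:
K + 4G/3 = 74e9 + 4*38e9/3 = 124666666666.67 Pa
Then divide by density:
124666666666.67 / 3254 = 38311821.3481 Pa/(kg/m^3)
Take the square root:
Vp = sqrt(38311821.3481) = 6189.65 m/s

6189.65


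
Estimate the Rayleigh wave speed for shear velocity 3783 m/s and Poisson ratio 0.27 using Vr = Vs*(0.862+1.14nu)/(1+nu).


Numerator factor = 0.862 + 1.14*0.27 = 1.1698
Denominator = 1 + 0.27 = 1.27
Vr = 3783 * 1.1698 / 1.27 = 3484.53 m/s

3484.53


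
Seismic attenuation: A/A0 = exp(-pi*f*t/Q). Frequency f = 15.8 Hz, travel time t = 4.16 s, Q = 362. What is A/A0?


pi*f*t/Q = pi*15.8*4.16/362 = 0.570416
A/A0 = exp(-0.570416) = 0.56529

0.56529


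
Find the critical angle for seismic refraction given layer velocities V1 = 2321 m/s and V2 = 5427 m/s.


V1/V2 = 2321/5427 = 0.427676
theta_c = arcsin(0.427676) = 25.3202 degrees

25.3202


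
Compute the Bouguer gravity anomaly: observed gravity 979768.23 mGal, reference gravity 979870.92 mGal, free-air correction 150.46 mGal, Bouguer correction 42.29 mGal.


BA = g_obs - g_ref + FAC - BC
= 979768.23 - 979870.92 + 150.46 - 42.29
= 5.48 mGal

5.48


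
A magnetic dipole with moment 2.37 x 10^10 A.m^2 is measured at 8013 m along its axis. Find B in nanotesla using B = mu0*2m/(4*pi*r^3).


m = 2.37 x 10^10 = 23700000000 A.m^2
2m = 47400000000 A.m^2
r^3 = 8013^3 = 514500058197
B = (4pi*10^-7) * 47400000000 / (4*pi * 514500058197) * 1e9
= 59564.596712 / 6465398412412.87 * 1e9
= 9.2128 nT

9.2128


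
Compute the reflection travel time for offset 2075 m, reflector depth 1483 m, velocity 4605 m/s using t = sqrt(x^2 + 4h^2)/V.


x^2 + 4h^2 = 2075^2 + 4*1483^2 = 4305625 + 8797156 = 13102781
sqrt(13102781) = 3619.7764
t = 3619.7764 / 4605 = 0.7861 s

0.7861


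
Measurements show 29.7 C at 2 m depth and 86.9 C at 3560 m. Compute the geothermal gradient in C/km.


dT = 86.9 - 29.7 = 57.2 C
dz = 3560 - 2 = 3558 m
gradient = dT/dz * 1000 = 57.2/3558 * 1000 = 16.0764 C/km

16.0764


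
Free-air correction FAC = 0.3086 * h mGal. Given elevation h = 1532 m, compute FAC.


FAC = 0.3086 * h
= 0.3086 * 1532
= 472.7752 mGal

472.7752


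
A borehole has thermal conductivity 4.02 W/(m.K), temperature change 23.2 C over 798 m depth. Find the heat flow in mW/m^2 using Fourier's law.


q = k * dT / dz * 1000
= 4.02 * 23.2 / 798 * 1000
= 0.116872 * 1000
= 116.8722 mW/m^2

116.8722


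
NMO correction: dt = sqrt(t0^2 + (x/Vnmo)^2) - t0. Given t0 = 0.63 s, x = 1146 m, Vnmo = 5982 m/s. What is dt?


x/Vnmo = 1146/5982 = 0.191575
(x/Vnmo)^2 = 0.036701
t0^2 = 0.3969
sqrt(0.3969 + 0.036701) = 0.658484
dt = 0.658484 - 0.63 = 0.028484

0.028484


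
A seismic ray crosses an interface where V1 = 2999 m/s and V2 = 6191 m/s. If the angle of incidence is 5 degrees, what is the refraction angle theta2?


sin(theta1) = sin(5 deg) = 0.087156
sin(theta2) = V2/V1 * sin(theta1) = 6191/2999 * 0.087156 = 0.17992
theta2 = arcsin(0.17992) = 10.3651 degrees

10.3651


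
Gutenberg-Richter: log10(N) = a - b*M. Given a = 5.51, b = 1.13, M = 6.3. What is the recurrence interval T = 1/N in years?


log10(N) = 5.51 - 1.13*6.3 = -1.609
N = 10^-1.609 = 0.024604
T = 1/N = 1/0.024604 = 40.6443 years

40.6443


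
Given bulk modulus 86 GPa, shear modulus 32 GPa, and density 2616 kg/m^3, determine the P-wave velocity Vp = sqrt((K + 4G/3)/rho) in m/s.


First compute the effective modulus:
K + 4G/3 = 86e9 + 4*32e9/3 = 128666666666.67 Pa
Then divide by density:
128666666666.67 / 2616 = 49184505.6065 Pa/(kg/m^3)
Take the square root:
Vp = sqrt(49184505.6065) = 7013.17 m/s

7013.17


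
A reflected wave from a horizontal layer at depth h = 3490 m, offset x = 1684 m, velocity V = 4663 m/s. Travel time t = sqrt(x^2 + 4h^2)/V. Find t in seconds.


x^2 + 4h^2 = 1684^2 + 4*3490^2 = 2835856 + 48720400 = 51556256
sqrt(51556256) = 7180.2685
t = 7180.2685 / 4663 = 1.5398 s

1.5398


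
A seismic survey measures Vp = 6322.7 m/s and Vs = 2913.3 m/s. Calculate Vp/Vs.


Vp/Vs = 6322.7 / 2913.3
= 2.1703

2.1703


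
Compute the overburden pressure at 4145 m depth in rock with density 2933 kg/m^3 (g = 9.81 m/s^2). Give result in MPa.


P = rho * g * z / 1e6
= 2933 * 9.81 * 4145 / 1e6
= 119262965.85 / 1e6
= 119.263 MPa

119.263


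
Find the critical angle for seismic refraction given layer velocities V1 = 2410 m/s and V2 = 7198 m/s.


V1/V2 = 2410/7198 = 0.334815
theta_c = arcsin(0.334815) = 19.5613 degrees

19.5613


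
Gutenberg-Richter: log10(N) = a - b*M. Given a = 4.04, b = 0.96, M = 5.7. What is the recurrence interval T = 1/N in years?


log10(N) = 4.04 - 0.96*5.7 = -1.432
N = 10^-1.432 = 0.036983
T = 1/N = 1/0.036983 = 27.0396 years

27.0396


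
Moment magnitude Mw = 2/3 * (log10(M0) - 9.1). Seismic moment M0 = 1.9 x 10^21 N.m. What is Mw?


log10(M0) = log10(1.9 x 10^21) = 21.2788
Mw = 2/3 * (21.2788 - 9.1)
= 2/3 * 12.1788
= 8.12

8.12


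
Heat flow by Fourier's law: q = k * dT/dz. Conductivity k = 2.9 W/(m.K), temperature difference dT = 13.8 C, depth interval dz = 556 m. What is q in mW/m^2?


q = k * dT / dz * 1000
= 2.9 * 13.8 / 556 * 1000
= 0.071978 * 1000
= 71.9784 mW/m^2

71.9784


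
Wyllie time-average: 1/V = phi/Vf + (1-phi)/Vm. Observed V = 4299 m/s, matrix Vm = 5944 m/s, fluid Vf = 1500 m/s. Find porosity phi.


1/V - 1/Vm = 1/4299 - 1/5944 = 6.438e-05
1/Vf - 1/Vm = 1/1500 - 1/5944 = 0.00049843
phi = 6.438e-05 / 0.00049843 = 0.1292

0.1292


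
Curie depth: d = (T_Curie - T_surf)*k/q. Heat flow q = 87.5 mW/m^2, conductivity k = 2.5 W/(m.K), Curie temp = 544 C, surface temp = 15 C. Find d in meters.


T_Curie - T_surf = 544 - 15 = 529 C
Convert q to W/m^2: 87.5 mW/m^2 = 0.0875 W/m^2
d = 529 * 2.5 / 0.0875 = 15114.29 m

15114.29


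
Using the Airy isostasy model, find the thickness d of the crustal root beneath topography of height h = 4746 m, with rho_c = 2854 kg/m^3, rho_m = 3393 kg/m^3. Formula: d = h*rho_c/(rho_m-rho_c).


rho_m - rho_c = 3393 - 2854 = 539
d = 4746 * 2854 / 539
= 13545084 / 539
= 25130.03 m

25130.03


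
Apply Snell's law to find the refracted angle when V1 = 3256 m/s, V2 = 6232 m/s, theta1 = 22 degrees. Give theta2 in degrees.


sin(theta1) = sin(22 deg) = 0.374607
sin(theta2) = V2/V1 * sin(theta1) = 6232/3256 * 0.374607 = 0.716999
theta2 = arcsin(0.716999) = 45.8073 degrees

45.8073


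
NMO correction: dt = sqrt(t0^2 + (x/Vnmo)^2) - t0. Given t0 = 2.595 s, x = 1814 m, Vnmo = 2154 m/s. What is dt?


x/Vnmo = 1814/2154 = 0.842154
(x/Vnmo)^2 = 0.709224
t0^2 = 6.734025
sqrt(6.734025 + 0.709224) = 2.728232
dt = 2.728232 - 2.595 = 0.133232

0.133232


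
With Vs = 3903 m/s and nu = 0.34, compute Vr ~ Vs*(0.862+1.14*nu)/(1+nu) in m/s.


Numerator factor = 0.862 + 1.14*0.34 = 1.2496
Denominator = 1 + 0.34 = 1.34
Vr = 3903 * 1.2496 / 1.34 = 3639.69 m/s

3639.69


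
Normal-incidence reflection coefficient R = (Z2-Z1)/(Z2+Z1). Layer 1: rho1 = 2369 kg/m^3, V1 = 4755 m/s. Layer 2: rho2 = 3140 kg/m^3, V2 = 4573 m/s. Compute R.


Z1 = 2369 * 4755 = 11264595
Z2 = 3140 * 4573 = 14359220
R = (14359220 - 11264595) / (14359220 + 11264595) = 3094625 / 25623815 = 0.1208

0.1208


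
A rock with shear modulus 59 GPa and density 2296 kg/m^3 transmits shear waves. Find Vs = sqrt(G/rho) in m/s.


Convert G to Pa: G = 59e9 Pa
Compute G/rho = 59e9 / 2296 = 25696864.1115
Vs = sqrt(25696864.1115) = 5069.21 m/s

5069.21


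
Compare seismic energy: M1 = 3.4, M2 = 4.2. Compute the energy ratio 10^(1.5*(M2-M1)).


M2 - M1 = 4.2 - 3.4 = 0.8
1.5 * 0.8 = 1.2
ratio = 10^1.2 = 15.85

15.85


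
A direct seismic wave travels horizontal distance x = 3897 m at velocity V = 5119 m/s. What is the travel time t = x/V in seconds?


t = x / V
= 3897 / 5119
= 0.7613 s

0.7613


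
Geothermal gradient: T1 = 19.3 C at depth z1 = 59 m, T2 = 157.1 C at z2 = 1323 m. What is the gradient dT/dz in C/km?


dT = 157.1 - 19.3 = 137.8 C
dz = 1323 - 59 = 1264 m
gradient = dT/dz * 1000 = 137.8/1264 * 1000 = 109.019 C/km

109.019


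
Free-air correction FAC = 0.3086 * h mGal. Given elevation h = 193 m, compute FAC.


FAC = 0.3086 * h
= 0.3086 * 193
= 59.5598 mGal

59.5598


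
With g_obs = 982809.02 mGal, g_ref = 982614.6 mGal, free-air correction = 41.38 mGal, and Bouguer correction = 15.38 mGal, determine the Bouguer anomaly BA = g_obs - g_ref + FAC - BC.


BA = g_obs - g_ref + FAC - BC
= 982809.02 - 982614.6 + 41.38 - 15.38
= 220.42 mGal

220.42


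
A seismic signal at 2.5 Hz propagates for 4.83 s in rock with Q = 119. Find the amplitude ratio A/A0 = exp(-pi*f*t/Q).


pi*f*t/Q = pi*2.5*4.83/119 = 0.318779
A/A0 = exp(-0.318779) = 0.727036

0.727036


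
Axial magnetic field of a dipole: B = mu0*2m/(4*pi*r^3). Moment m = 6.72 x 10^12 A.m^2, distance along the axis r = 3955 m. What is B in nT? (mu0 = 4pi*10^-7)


m = 6.72 x 10^12 = 6720000000000 A.m^2
2m = 13440000000000 A.m^2
r^3 = 3955^3 = 61864208875
B = (4pi*10^-7) * 13440000000000 / (4*pi * 61864208875) * 1e9
= 16889202.105699 / 777408576487.38 * 1e9
= 21725.001 nT

21725.001


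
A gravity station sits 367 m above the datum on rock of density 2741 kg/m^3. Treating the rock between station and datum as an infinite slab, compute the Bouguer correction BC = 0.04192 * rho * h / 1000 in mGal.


BC = 0.04192 * rho * h / 1000
= 0.04192 * 2741 * 367 / 1000
= 42.1693 mGal

42.1693


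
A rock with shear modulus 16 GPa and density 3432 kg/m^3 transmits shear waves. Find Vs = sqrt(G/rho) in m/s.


Convert G to Pa: G = 16e9 Pa
Compute G/rho = 16e9 / 3432 = 4662004.662
Vs = sqrt(4662004.662) = 2159.17 m/s

2159.17


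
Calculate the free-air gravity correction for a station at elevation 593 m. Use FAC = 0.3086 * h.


FAC = 0.3086 * h
= 0.3086 * 593
= 182.9998 mGal

182.9998


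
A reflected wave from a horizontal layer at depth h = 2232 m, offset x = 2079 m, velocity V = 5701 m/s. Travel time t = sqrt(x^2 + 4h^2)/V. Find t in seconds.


x^2 + 4h^2 = 2079^2 + 4*2232^2 = 4322241 + 19927296 = 24249537
sqrt(24249537) = 4924.3819
t = 4924.3819 / 5701 = 0.8638 s

0.8638


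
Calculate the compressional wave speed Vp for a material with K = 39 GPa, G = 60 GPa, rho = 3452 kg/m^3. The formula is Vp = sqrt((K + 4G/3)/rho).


First compute the effective modulus:
K + 4G/3 = 39e9 + 4*60e9/3 = 119000000000.0 Pa
Then divide by density:
119000000000.0 / 3452 = 34472769.409 Pa/(kg/m^3)
Take the square root:
Vp = sqrt(34472769.409) = 5871.35 m/s

5871.35


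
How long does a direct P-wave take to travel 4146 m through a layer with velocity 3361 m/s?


t = x / V
= 4146 / 3361
= 1.2336 s

1.2336


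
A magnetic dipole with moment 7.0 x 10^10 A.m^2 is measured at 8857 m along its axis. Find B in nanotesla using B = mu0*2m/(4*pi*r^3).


m = 7.0 x 10^10 = 70000000000 A.m^2
2m = 140000000000 A.m^2
r^3 = 8857^3 = 694800198793
B = (4pi*10^-7) * 140000000000 / (4*pi * 694800198793) * 1e9
= 175929.188601 / 8731116800963.27 * 1e9
= 20.1497 nT

20.1497


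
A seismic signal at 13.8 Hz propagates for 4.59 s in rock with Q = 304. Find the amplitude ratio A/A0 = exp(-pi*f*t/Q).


pi*f*t/Q = pi*13.8*4.59/304 = 0.654588
A/A0 = exp(-0.654588) = 0.519656

0.519656


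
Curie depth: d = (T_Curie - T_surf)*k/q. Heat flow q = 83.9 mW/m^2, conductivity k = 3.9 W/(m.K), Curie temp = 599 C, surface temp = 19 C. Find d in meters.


T_Curie - T_surf = 599 - 19 = 580 C
Convert q to W/m^2: 83.9 mW/m^2 = 0.0839 W/m^2
d = 580 * 3.9 / 0.0839 = 26960.67 m

26960.67


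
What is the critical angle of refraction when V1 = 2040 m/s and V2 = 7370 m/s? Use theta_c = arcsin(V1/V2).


V1/V2 = 2040/7370 = 0.276798
theta_c = arcsin(0.276798) = 16.0692 degrees

16.0692


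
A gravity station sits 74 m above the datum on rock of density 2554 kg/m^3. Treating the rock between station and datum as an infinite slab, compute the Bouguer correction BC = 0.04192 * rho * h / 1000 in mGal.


BC = 0.04192 * rho * h / 1000
= 0.04192 * 2554 * 74 / 1000
= 7.9227 mGal

7.9227


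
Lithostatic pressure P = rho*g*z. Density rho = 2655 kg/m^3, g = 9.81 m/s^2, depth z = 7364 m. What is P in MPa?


P = rho * g * z / 1e6
= 2655 * 9.81 * 7364 / 1e6
= 191799430.2 / 1e6
= 191.7994 MPa

191.7994


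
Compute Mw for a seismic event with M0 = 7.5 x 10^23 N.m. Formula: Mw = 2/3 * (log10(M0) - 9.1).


log10(M0) = log10(7.5 x 10^23) = 23.8751
Mw = 2/3 * (23.8751 - 9.1)
= 2/3 * 14.7751
= 9.85

9.85


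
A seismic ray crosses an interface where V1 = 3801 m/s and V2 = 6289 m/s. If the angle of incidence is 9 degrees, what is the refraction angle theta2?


sin(theta1) = sin(9 deg) = 0.156434
sin(theta2) = V2/V1 * sin(theta1) = 6289/3801 * 0.156434 = 0.258831
theta2 = arcsin(0.258831) = 15.0007 degrees

15.0007


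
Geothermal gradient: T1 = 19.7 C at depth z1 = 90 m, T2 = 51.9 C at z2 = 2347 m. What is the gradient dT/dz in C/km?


dT = 51.9 - 19.7 = 32.2 C
dz = 2347 - 90 = 2257 m
gradient = dT/dz * 1000 = 32.2/2257 * 1000 = 14.2667 C/km

14.2667


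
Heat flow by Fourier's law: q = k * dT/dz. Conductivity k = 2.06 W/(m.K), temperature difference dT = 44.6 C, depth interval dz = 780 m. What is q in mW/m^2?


q = k * dT / dz * 1000
= 2.06 * 44.6 / 780 * 1000
= 0.11779 * 1000
= 117.7897 mW/m^2

117.7897


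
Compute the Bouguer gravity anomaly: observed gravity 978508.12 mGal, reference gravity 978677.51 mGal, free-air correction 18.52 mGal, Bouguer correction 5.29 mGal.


BA = g_obs - g_ref + FAC - BC
= 978508.12 - 978677.51 + 18.52 - 5.29
= -156.16 mGal

-156.16


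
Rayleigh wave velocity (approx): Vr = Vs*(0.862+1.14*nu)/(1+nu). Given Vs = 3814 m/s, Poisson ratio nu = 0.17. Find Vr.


Numerator factor = 0.862 + 1.14*0.17 = 1.0558
Denominator = 1 + 0.17 = 1.17
Vr = 3814 * 1.0558 / 1.17 = 3441.73 m/s

3441.73


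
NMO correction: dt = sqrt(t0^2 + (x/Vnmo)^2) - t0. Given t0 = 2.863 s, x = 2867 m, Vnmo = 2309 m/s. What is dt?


x/Vnmo = 2867/2309 = 1.241663
(x/Vnmo)^2 = 1.541727
t0^2 = 8.196769
sqrt(8.196769 + 1.541727) = 3.120656
dt = 3.120656 - 2.863 = 0.257656

0.257656


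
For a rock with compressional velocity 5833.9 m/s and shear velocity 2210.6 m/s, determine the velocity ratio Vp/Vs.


Vp/Vs = 5833.9 / 2210.6
= 2.6391

2.6391


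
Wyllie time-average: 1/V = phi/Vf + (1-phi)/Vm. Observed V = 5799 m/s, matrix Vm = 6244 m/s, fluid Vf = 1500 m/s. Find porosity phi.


1/V - 1/Vm = 1/5799 - 1/6244 = 1.229e-05
1/Vf - 1/Vm = 1/1500 - 1/6244 = 0.00050651
phi = 1.229e-05 / 0.00050651 = 0.0243

0.0243


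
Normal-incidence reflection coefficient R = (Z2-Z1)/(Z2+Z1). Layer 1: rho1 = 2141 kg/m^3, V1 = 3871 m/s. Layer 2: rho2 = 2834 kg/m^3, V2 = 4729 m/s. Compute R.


Z1 = 2141 * 3871 = 8287811
Z2 = 2834 * 4729 = 13401986
R = (13401986 - 8287811) / (13401986 + 8287811) = 5114175 / 21689797 = 0.2358

0.2358


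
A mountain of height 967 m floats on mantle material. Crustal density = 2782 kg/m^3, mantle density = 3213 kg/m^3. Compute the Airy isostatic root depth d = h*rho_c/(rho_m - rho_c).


rho_m - rho_c = 3213 - 2782 = 431
d = 967 * 2782 / 431
= 2690194 / 431
= 6241.75 m

6241.75


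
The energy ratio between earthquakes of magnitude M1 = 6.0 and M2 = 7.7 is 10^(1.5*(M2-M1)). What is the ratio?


M2 - M1 = 7.7 - 6.0 = 1.7
1.5 * 1.7 = 2.55
ratio = 10^2.55 = 354.81

354.81


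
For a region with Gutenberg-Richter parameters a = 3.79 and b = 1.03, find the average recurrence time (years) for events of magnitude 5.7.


log10(N) = 3.79 - 1.03*5.7 = -2.081
N = 10^-2.081 = 0.008299
T = 1/N = 1/0.008299 = 120.5036 years

120.5036


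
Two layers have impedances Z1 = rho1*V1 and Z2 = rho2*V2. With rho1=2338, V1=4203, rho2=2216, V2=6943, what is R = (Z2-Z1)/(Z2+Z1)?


Z1 = 2338 * 4203 = 9826614
Z2 = 2216 * 6943 = 15385688
R = (15385688 - 9826614) / (15385688 + 9826614) = 5559074 / 25212302 = 0.2205

0.2205


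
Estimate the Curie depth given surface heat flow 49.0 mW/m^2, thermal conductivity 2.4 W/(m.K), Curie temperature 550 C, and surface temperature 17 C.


T_Curie - T_surf = 550 - 17 = 533 C
Convert q to W/m^2: 49.0 mW/m^2 = 0.049 W/m^2
d = 533 * 2.4 / 0.049 = 26106.12 m

26106.12


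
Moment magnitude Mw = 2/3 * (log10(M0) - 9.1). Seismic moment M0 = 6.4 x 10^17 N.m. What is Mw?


log10(M0) = log10(6.4 x 10^17) = 17.8062
Mw = 2/3 * (17.8062 - 9.1)
= 2/3 * 8.7062
= 5.8

5.8


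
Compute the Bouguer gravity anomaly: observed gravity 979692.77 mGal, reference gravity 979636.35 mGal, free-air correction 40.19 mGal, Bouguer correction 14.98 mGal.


BA = g_obs - g_ref + FAC - BC
= 979692.77 - 979636.35 + 40.19 - 14.98
= 81.63 mGal

81.63


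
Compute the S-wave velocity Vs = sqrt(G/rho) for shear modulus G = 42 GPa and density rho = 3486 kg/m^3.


Convert G to Pa: G = 42e9 Pa
Compute G/rho = 42e9 / 3486 = 12048192.7711
Vs = sqrt(12048192.7711) = 3471.05 m/s

3471.05


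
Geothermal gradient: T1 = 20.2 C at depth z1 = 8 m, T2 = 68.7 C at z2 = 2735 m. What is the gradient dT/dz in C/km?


dT = 68.7 - 20.2 = 48.5 C
dz = 2735 - 8 = 2727 m
gradient = dT/dz * 1000 = 48.5/2727 * 1000 = 17.7851 C/km

17.7851


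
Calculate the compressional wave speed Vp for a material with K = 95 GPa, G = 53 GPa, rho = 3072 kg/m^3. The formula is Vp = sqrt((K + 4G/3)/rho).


First compute the effective modulus:
K + 4G/3 = 95e9 + 4*53e9/3 = 165666666666.67 Pa
Then divide by density:
165666666666.67 / 3072 = 53927951.3889 Pa/(kg/m^3)
Take the square root:
Vp = sqrt(53927951.3889) = 7343.57 m/s

7343.57


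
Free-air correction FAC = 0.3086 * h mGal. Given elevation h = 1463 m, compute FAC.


FAC = 0.3086 * h
= 0.3086 * 1463
= 451.4818 mGal

451.4818


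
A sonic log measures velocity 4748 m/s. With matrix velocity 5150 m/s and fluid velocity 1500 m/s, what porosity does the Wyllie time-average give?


1/V - 1/Vm = 1/4748 - 1/5150 = 1.644e-05
1/Vf - 1/Vm = 1/1500 - 1/5150 = 0.00047249
phi = 1.644e-05 / 0.00047249 = 0.0348

0.0348


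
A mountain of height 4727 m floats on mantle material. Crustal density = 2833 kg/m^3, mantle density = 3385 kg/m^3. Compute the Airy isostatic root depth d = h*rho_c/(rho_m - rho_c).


rho_m - rho_c = 3385 - 2833 = 552
d = 4727 * 2833 / 552
= 13391591 / 552
= 24260.13 m

24260.13


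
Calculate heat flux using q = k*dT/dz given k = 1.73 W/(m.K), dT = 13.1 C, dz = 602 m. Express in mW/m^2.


q = k * dT / dz * 1000
= 1.73 * 13.1 / 602 * 1000
= 0.037646 * 1000
= 37.6462 mW/m^2

37.6462


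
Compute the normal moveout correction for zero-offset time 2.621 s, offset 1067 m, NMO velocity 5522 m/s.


x/Vnmo = 1067/5522 = 0.193227
(x/Vnmo)^2 = 0.037337
t0^2 = 6.869641
sqrt(6.869641 + 0.037337) = 2.628113
dt = 2.628113 - 2.621 = 0.007113

0.007113


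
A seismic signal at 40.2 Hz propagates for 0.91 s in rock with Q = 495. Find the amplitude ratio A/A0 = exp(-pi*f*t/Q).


pi*f*t/Q = pi*40.2*0.91/495 = 0.232173
A/A0 = exp(-0.232173) = 0.792809

0.792809


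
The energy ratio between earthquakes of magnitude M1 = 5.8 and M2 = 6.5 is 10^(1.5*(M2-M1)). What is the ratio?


M2 - M1 = 6.5 - 5.8 = 0.7
1.5 * 0.7 = 1.05
ratio = 10^1.05 = 11.22

11.22


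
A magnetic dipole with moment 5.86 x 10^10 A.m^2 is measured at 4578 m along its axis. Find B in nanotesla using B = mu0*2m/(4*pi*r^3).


m = 5.86 x 10^10 = 58600000000 A.m^2
2m = 117200000000 A.m^2
r^3 = 4578^3 = 95946108552
B = (4pi*10^-7) * 117200000000 / (4*pi * 95946108552) * 1e9
= 147277.8636 / 1205694359069.97 * 1e9
= 122.1519 nT

122.1519


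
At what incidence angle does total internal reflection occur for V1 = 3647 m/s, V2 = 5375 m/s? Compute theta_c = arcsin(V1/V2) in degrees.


V1/V2 = 3647/5375 = 0.678512
theta_c = arcsin(0.678512) = 42.7274 degrees

42.7274


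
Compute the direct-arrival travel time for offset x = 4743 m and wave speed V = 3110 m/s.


t = x / V
= 4743 / 3110
= 1.5251 s

1.5251


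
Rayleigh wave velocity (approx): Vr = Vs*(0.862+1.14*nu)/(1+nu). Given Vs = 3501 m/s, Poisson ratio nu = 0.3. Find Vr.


Numerator factor = 0.862 + 1.14*0.3 = 1.204
Denominator = 1 + 0.3 = 1.3
Vr = 3501 * 1.204 / 1.3 = 3242.46 m/s

3242.46


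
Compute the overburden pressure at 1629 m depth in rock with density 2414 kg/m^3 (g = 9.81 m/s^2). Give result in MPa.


P = rho * g * z / 1e6
= 2414 * 9.81 * 1629 / 1e6
= 38576902.86 / 1e6
= 38.5769 MPa

38.5769


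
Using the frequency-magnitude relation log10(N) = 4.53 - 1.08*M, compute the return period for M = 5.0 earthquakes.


log10(N) = 4.53 - 1.08*5.0 = -0.87
N = 10^-0.87 = 0.134896
T = 1/N = 1/0.134896 = 7.4131 years

7.4131


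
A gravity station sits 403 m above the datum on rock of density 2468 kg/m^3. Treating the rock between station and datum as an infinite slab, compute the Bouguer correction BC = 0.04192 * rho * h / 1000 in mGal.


BC = 0.04192 * rho * h / 1000
= 0.04192 * 2468 * 403 / 1000
= 41.6938 mGal

41.6938


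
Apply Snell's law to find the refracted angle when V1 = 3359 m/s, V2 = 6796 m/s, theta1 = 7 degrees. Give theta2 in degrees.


sin(theta1) = sin(7 deg) = 0.121869
sin(theta2) = V2/V1 * sin(theta1) = 6796/3359 * 0.121869 = 0.246569
theta2 = arcsin(0.246569) = 14.2746 degrees

14.2746


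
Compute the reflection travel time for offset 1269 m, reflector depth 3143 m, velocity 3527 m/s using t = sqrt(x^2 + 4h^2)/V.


x^2 + 4h^2 = 1269^2 + 4*3143^2 = 1610361 + 39513796 = 41124157
sqrt(41124157) = 6412.8119
t = 6412.8119 / 3527 = 1.8182 s

1.8182


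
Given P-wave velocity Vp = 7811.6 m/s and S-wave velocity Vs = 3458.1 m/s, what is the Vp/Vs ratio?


Vp/Vs = 7811.6 / 3458.1
= 2.2589

2.2589


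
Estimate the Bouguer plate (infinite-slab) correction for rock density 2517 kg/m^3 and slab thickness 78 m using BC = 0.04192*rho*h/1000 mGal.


BC = 0.04192 * rho * h / 1000
= 0.04192 * 2517 * 78 / 1000
= 8.23 mGal

8.23


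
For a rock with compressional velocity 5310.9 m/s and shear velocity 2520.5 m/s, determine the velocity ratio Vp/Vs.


Vp/Vs = 5310.9 / 2520.5
= 2.1071

2.1071


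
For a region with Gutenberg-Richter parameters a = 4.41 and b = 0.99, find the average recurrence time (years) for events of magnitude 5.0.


log10(N) = 4.41 - 0.99*5.0 = -0.54
N = 10^-0.54 = 0.288403
T = 1/N = 1/0.288403 = 3.4674 years

3.4674


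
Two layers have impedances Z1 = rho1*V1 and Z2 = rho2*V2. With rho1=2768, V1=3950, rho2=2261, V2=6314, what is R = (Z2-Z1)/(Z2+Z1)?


Z1 = 2768 * 3950 = 10933600
Z2 = 2261 * 6314 = 14275954
R = (14275954 - 10933600) / (14275954 + 10933600) = 3342354 / 25209554 = 0.1326

0.1326


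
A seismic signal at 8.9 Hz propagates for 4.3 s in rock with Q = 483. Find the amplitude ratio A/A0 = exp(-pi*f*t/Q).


pi*f*t/Q = pi*8.9*4.3/483 = 0.248921
A/A0 = exp(-0.248921) = 0.779642

0.779642


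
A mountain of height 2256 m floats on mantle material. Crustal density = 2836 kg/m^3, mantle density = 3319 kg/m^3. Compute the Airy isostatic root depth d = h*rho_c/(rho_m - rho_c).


rho_m - rho_c = 3319 - 2836 = 483
d = 2256 * 2836 / 483
= 6398016 / 483
= 13246.41 m

13246.41


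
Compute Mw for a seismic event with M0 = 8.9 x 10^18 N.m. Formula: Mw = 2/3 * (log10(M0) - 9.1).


log10(M0) = log10(8.9 x 10^18) = 18.9494
Mw = 2/3 * (18.9494 - 9.1)
= 2/3 * 9.8494
= 6.57

6.57


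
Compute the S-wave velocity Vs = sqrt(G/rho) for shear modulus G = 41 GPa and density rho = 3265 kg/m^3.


Convert G to Pa: G = 41e9 Pa
Compute G/rho = 41e9 / 3265 = 12557427.2588
Vs = sqrt(12557427.2588) = 3543.65 m/s

3543.65


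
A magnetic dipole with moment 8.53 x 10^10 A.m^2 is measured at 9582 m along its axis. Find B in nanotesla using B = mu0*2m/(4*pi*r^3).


m = 8.53 x 10^10 = 85300000000 A.m^2
2m = 170600000000 A.m^2
r^3 = 9582^3 = 879768685368
B = (4pi*10^-7) * 170600000000 / (4*pi * 879768685368) * 1e9
= 214382.282681 / 11055499355241.84 * 1e9
= 19.3915 nT

19.3915


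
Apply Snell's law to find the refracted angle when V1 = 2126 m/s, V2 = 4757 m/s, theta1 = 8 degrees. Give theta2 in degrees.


sin(theta1) = sin(8 deg) = 0.139173
sin(theta2) = V2/V1 * sin(theta1) = 4757/2126 * 0.139173 = 0.311405
theta2 = arcsin(0.311405) = 18.1439 degrees

18.1439


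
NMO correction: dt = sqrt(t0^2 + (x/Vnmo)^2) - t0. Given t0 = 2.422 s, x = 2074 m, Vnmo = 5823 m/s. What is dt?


x/Vnmo = 2074/5823 = 0.356174
(x/Vnmo)^2 = 0.12686
t0^2 = 5.866084
sqrt(5.866084 + 0.12686) = 2.448049
dt = 2.448049 - 2.422 = 0.026049

0.026049


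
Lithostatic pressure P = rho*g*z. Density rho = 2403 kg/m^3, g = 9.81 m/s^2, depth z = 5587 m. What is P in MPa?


P = rho * g * z / 1e6
= 2403 * 9.81 * 5587 / 1e6
= 131704753.41 / 1e6
= 131.7048 MPa

131.7048


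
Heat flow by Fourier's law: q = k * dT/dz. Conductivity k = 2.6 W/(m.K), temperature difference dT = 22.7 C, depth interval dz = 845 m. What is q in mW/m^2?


q = k * dT / dz * 1000
= 2.6 * 22.7 / 845 * 1000
= 0.069846 * 1000
= 69.8462 mW/m^2

69.8462


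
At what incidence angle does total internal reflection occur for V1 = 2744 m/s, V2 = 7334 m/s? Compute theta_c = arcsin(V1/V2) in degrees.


V1/V2 = 2744/7334 = 0.374148
theta_c = arcsin(0.374148) = 21.9717 degrees

21.9717


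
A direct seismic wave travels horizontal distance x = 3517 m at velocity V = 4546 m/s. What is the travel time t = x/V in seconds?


t = x / V
= 3517 / 4546
= 0.7736 s

0.7736


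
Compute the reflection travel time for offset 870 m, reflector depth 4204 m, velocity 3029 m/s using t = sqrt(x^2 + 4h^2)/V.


x^2 + 4h^2 = 870^2 + 4*4204^2 = 756900 + 70694464 = 71451364
sqrt(71451364) = 8452.8909
t = 8452.8909 / 3029 = 2.7907 s

2.7907


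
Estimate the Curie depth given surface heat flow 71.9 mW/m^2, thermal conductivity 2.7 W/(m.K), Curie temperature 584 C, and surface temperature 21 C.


T_Curie - T_surf = 584 - 21 = 563 C
Convert q to W/m^2: 71.9 mW/m^2 = 0.0719 W/m^2
d = 563 * 2.7 / 0.0719 = 21141.86 m

21141.86


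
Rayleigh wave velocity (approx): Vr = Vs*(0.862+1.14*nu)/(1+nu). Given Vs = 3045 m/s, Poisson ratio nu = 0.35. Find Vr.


Numerator factor = 0.862 + 1.14*0.35 = 1.261
Denominator = 1 + 0.35 = 1.35
Vr = 3045 * 1.261 / 1.35 = 2844.26 m/s

2844.26


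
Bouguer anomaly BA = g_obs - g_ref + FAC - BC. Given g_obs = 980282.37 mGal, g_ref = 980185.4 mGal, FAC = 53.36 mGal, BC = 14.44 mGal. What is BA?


BA = g_obs - g_ref + FAC - BC
= 980282.37 - 980185.4 + 53.36 - 14.44
= 135.89 mGal

135.89


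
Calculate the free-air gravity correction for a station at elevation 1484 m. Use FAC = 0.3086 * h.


FAC = 0.3086 * h
= 0.3086 * 1484
= 457.9624 mGal

457.9624


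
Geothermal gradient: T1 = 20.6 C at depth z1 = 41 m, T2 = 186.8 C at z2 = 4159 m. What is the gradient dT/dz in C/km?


dT = 186.8 - 20.6 = 166.2 C
dz = 4159 - 41 = 4118 m
gradient = dT/dz * 1000 = 166.2/4118 * 1000 = 40.3594 C/km

40.3594


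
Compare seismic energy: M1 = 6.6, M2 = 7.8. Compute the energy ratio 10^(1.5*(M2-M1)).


M2 - M1 = 7.8 - 6.6 = 1.2
1.5 * 1.2 = 1.8
ratio = 10^1.8 = 63.1

63.1


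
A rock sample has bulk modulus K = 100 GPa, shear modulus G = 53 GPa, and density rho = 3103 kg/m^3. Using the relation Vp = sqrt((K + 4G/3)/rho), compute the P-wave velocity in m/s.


First compute the effective modulus:
K + 4G/3 = 100e9 + 4*53e9/3 = 170666666666.67 Pa
Then divide by density:
170666666666.67 / 3103 = 55000537.1146 Pa/(kg/m^3)
Take the square root:
Vp = sqrt(55000537.1146) = 7416.23 m/s

7416.23


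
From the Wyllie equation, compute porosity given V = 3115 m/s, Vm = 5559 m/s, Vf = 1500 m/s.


1/V - 1/Vm = 1/3115 - 1/5559 = 0.00014114
1/Vf - 1/Vm = 1/1500 - 1/5559 = 0.00048678
phi = 0.00014114 / 0.00048678 = 0.2899

0.2899


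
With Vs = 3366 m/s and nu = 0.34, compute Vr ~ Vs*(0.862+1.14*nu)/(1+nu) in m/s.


Numerator factor = 0.862 + 1.14*0.34 = 1.2496
Denominator = 1 + 0.34 = 1.34
Vr = 3366 * 1.2496 / 1.34 = 3138.92 m/s

3138.92


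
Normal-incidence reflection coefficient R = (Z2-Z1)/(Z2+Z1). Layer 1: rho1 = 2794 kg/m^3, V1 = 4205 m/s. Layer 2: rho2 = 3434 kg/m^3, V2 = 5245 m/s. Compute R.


Z1 = 2794 * 4205 = 11748770
Z2 = 3434 * 5245 = 18011330
R = (18011330 - 11748770) / (18011330 + 11748770) = 6262560 / 29760100 = 0.2104

0.2104


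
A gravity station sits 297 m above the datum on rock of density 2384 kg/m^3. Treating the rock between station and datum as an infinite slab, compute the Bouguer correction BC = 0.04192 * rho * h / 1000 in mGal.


BC = 0.04192 * rho * h / 1000
= 0.04192 * 2384 * 297 / 1000
= 29.6814 mGal

29.6814


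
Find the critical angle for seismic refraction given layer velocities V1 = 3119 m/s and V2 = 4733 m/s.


V1/V2 = 3119/4733 = 0.65899
theta_c = arcsin(0.65899) = 41.2229 degrees

41.2229


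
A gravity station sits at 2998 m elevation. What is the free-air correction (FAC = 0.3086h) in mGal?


FAC = 0.3086 * h
= 0.3086 * 2998
= 925.1828 mGal

925.1828


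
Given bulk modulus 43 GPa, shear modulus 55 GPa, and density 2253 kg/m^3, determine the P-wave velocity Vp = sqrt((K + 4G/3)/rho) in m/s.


First compute the effective modulus:
K + 4G/3 = 43e9 + 4*55e9/3 = 116333333333.33 Pa
Then divide by density:
116333333333.33 / 2253 = 51634857.2274 Pa/(kg/m^3)
Take the square root:
Vp = sqrt(51634857.2274) = 7185.74 m/s

7185.74


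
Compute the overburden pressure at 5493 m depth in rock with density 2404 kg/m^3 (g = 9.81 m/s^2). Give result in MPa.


P = rho * g * z / 1e6
= 2404 * 9.81 * 5493 / 1e6
= 129542737.32 / 1e6
= 129.5427 MPa

129.5427


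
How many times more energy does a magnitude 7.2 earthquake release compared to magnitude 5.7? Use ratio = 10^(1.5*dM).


M2 - M1 = 7.2 - 5.7 = 1.5
1.5 * 1.5 = 2.25
ratio = 10^2.25 = 177.83

177.83


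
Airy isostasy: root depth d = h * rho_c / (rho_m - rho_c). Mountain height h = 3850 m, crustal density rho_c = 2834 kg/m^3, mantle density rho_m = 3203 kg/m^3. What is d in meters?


rho_m - rho_c = 3203 - 2834 = 369
d = 3850 * 2834 / 369
= 10910900 / 369
= 29568.83 m

29568.83


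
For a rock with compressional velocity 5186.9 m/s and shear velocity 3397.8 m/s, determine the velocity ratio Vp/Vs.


Vp/Vs = 5186.9 / 3397.8
= 1.5265

1.5265


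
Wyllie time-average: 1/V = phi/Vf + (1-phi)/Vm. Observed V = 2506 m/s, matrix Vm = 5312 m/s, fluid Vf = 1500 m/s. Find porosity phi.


1/V - 1/Vm = 1/2506 - 1/5312 = 0.00021079
1/Vf - 1/Vm = 1/1500 - 1/5312 = 0.00047841
phi = 0.00021079 / 0.00047841 = 0.4406

0.4406


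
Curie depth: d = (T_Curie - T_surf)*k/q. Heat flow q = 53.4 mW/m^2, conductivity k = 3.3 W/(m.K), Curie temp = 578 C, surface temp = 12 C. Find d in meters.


T_Curie - T_surf = 578 - 12 = 566 C
Convert q to W/m^2: 53.4 mW/m^2 = 0.0534 W/m^2
d = 566 * 3.3 / 0.0534 = 34977.53 m

34977.53


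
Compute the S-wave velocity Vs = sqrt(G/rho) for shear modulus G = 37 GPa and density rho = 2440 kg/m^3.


Convert G to Pa: G = 37e9 Pa
Compute G/rho = 37e9 / 2440 = 15163934.4262
Vs = sqrt(15163934.4262) = 3894.09 m/s

3894.09


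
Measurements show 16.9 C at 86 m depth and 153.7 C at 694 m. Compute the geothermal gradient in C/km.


dT = 153.7 - 16.9 = 136.8 C
dz = 694 - 86 = 608 m
gradient = dT/dz * 1000 = 136.8/608 * 1000 = 225.0 C/km

225.0


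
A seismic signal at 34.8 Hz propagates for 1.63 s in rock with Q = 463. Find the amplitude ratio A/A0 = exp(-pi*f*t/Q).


pi*f*t/Q = pi*34.8*1.63/463 = 0.384889
A/A0 = exp(-0.384889) = 0.680526

0.680526
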